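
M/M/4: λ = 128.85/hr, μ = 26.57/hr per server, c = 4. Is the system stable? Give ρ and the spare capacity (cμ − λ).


Total capacity cμ = 4·26.57 = 106.28/hr
ρ = λ/(cμ) = 128.85/106.28 = 1.2124
Stable ⇔ ρ < 1: NO
Spare capacity = cμ − λ = 106.28 − 128.85 = -22.57/hr

Final: ρ = 1.2124; unstable; margin = -22.57/hr


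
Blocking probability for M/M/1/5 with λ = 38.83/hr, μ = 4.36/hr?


ρ = λ/μ = 38.83/4.36 = 8.9060
P_K = (1−ρ)ρ^K/(1−ρ^(K+1)) = (-7.9060·56027.920841)/(1 − 498982.606941)
= -442954.686100/-498981.606941 = 0.887717

Final: 0.887717


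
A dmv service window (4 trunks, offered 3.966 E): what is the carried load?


B(4,3.966) = 0.307388 (Erlang-B)
Carried load = a(1 − B) = 3.966·(1 − 0.307388) = 3.966·0.692612 = 2.7469 E

Final: 2.7469 Erlangs


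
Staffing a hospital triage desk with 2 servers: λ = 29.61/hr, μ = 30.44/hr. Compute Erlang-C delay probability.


a = λ/μ = 0.9727; ρ = a/2 = 0.4864
P₀ = 0.345563 (from M/M/c formula)
C(c,a) = [a^c/(c!(1−ρ))]·P₀ = [0.94621/(2·0.5136)]·0.345563
= 0.92109·0.345563 = 0.318296

Final: 0.318296


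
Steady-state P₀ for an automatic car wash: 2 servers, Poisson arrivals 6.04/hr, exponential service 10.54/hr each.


a = λ/μ = 6.04/10.54 = 0.5731; ρ = a/c = 0.2865
Σ_{k=0}^{1} a^k/k! (terms k=0..1) = 1.00000 + 0.57306 = 1.57306
Tail: a^2/(2!(1−ρ)) = 0.32839/(2·0.7135) = 0.23014
P₀ = 1/(1.57306 + 0.23014) = 1/1.80319 = 0.554572

Final: 0.554572


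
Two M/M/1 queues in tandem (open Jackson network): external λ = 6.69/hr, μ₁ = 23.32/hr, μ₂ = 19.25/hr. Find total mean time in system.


Each node sees arrival rate λ = 6.69/hr (tandem ⇒ throughput preserved).
W₁ = 1/(μ₁−λ) = 1/(23.32−6.69) = 0.06013 hr
W₂ = 1/(μ₂−λ) = 1/(19.25−6.69) = 0.07962 hr
W_total = W₁ + W₂ = 0.06013 + 0.07962 = 0.13975 hr

Final: 0.13975 hr


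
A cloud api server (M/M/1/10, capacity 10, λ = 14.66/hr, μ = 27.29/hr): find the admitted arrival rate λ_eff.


ρ = 0.5372; P_K = (1−ρ)ρ^10/(1−ρ^11) = 0.0009272
λ_eff = λ(1 − P_K) = 14.66·(1 − 0.0009272) = 14.66·0.999073 = 14.6464 /hr

Final: 14.6464 /hr


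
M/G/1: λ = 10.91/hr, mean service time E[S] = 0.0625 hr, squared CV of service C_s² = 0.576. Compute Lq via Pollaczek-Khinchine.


ρ = λ·E[S] = 10.91·0.0625 = 0.6819
Lq = ρ²(1+C_s²)/(2(1−ρ)) = 0.4650·(1+0.576)/(2·0.3181)
= 0.4650·1.5760/0.6362 = 1.15170

Final: 1.15170


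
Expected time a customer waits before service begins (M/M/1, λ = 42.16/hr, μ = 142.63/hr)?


ρ = 42.16/142.63 = 0.2956
Wq = ρ/(μ−λ) = 0.2956/(142.63 − 42.16) = 0.2956/100.47 = 0.002942 hr

Final: 0.002942 hr


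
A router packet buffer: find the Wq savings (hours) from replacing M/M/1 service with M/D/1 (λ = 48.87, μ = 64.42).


ρ = 48.87/64.42 = 0.7586
Wq(M/M/1) = ρ/(μ−λ) = 0.7586/15.55 = 0.04879 hr
Wq(M/D/1) = ρ/(2(μ−λ)) = 0.02439 hr
Savings = 0.04879 − 0.02439 = 0.02439 hr

Final: 0.02439 hr


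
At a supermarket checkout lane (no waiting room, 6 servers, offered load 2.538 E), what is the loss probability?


B(c,a) = (a^c/c!) / Σ_{k=0}^{c} a^k/k!
a^6/6! = 0.371208
Σ terms (k=0..6): 1.00000 + 2.53800 + 3.22072 + 2.72473 + 1.72884 + 0.87756 + 0.37121 = 12.461062
B = 0.371208/12.461062 = 0.029789

Final: 0.029789


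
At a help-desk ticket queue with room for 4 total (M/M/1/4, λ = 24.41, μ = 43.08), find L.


ρ = 24.41/43.08 = 0.5666
L = ρ[1 − (K+1)ρ^K + Kρ^(K+1)] / [(1−ρ)(1−ρ^(K+1))]
Numerator: 0.5666·(1 − 5·0.103079 + 4·0.058406) = 0.406965
Denominator: (0.4334)·(0.941594) = 0.408068
L = 0.406965/0.408068 = 0.9973

Final: 0.9973


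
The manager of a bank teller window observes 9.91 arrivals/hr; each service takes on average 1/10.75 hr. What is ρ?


ρ = λ/μ = 9.91/10.75 = 0.9219

Final: 0.9219


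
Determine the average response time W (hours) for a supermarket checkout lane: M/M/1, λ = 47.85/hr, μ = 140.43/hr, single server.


W = 1/(μ−λ) = 1/(140.43 − 47.85) = 1/92.58 = 0.01080 hr

Final: 0.01080 hr


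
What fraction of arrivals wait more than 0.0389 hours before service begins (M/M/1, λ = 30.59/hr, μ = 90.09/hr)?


ρ = 30.59/90.09 = 0.3395
P(Wq > t) = ρ·e^{−(μ−λ)t} = 0.3395·e^{−2.3145}
= 0.3395·0.098811 = 0.033551

Final: 0.033551


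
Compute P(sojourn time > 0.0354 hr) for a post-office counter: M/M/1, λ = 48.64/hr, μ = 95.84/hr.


W ~ Exponential(μ−λ) for M/M/1.
μ − λ = 95.84 − 48.64 = 47.2000
P(W > t) = e^{−(μ−λ)t} = e^{−1.6709} = 0.188081

Final: 0.188081


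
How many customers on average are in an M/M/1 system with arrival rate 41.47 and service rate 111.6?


ρ = λ/μ = 41.47/111.6 = 0.3716
L = ρ/(1−ρ) = 0.3716/(1 − 0.3716) = 0.3716/0.6284 = 0.5913

Final: 0.5913


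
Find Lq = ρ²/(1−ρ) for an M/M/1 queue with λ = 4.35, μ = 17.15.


ρ = 4.35/17.15 = 0.2536
Lq = ρ²/(1−ρ) = 0.06434/0.7464 = 0.08620

Final: 0.08620


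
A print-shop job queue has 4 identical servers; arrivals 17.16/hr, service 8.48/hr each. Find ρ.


ρ = λ/(cμ) = 17.16/(4·8.48) = 17.16/33.92 = 0.5059

Final: 0.5059


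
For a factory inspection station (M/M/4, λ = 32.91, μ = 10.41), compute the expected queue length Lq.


a = λ/μ = 3.1614; ρ = a/4 = 0.7903
P₀ = 0.029175
Lq = P₀·a^c·ρ / (c!·(1−ρ)²) = 0.029175·99.88692·0.7903/(24·0.04395)
= 2.18332

Final: 2.18332


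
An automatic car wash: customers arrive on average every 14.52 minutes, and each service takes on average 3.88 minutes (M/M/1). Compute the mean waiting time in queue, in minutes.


λ = 60/14.52 = 4.1322 /hr
μ = 60/3.88 = 15.4639 /hr
ρ = λ/μ = 4.1322/15.4639 = 0.2672
Wq = ρ/(μ−λ) = 0.2672/(15.4639−4.1322) = 0.02358 hr
In minutes: 0.02358·60 = 1.415 min

Final: 1.415 min


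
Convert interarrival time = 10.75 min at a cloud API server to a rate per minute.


λ = 1/(interarrival time) in consistent units.
1 minute = 1 min, so λ = 1/10.75 = 0.09302 per minute

Final: 0.09302 /min


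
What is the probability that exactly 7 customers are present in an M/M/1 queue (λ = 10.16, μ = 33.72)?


ρ = 10.16/33.72 = 0.3013
P_n = (1−ρ)·ρ^n = (1 − 0.3013)·0.3013^7 = 0.6987·0.0002254 = 0.0001575

Final: 0.0001575


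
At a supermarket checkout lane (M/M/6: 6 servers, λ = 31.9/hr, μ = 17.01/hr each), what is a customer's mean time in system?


a = 1.8754; ρ = 0.3126; P₀ = 0.153146
Lq = P₀·a^c·ρ/(c!(1−ρ)²) = 0.006120
Wq = Lq/λ = 0.006120/31.9 = 0.0001919 hr
W = Wq + 1/μ = 0.0001919 + 0.05879 = 0.05898 hr

Final: 0.05898 hr


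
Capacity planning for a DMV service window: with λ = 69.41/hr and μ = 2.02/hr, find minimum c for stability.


Stability requires cμ > λ ⇔ c > λ/μ.
λ/μ = 69.41/2.02 = 34.3614
Minimum integer c = ⌊34.3614⌋ + 1 = 35
Check: 35·2.02 = 70.70 > 69.41, while 34·2.02 = 68.68 ≤ 69.41

Final: 35 servers


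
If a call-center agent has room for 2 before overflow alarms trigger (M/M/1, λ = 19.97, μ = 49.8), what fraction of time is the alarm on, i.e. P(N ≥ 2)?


ρ = 19.97/49.8 = 0.4010
P(N ≥ n) = ρ^n = 0.4010^2 = 0.160804

Final: 0.160804


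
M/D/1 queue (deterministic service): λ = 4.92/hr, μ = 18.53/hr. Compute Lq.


ρ = 4.92/18.53 = 0.2655
M/D/1: Lq = ρ²/(2(1−ρ)) = 0.07050/(2·0.7345) = 0.04799

Final: 0.04799


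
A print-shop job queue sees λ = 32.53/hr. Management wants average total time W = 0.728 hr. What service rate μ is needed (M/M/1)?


W = 1/(μ−λ) ⇒ μ − λ = 1/W = 1/0.728 = 1.3736
μ = λ + 1/W = 32.53 + 1.3736 = 33.9036 per hr

Final: 33.9036 /hr


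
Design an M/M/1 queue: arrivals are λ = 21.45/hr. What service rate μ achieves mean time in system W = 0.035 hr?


W = 1/(μ−λ) ⇒ μ − λ = 1/W = 1/0.035 = 28.5714
μ = λ + 1/W = 21.45 + 28.5714 = 50.0214 per hr

Final: 50.0214 /hr


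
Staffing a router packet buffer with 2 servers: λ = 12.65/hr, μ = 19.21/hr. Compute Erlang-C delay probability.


a = λ/μ = 0.6585; ρ = a/2 = 0.3293
P₀ = 0.504602 (from M/M/c formula)
C(c,a) = [a^c/(c!(1−ρ))]·P₀ = [0.43364/(2·0.6707)]·0.504602
= 0.32325·0.504602 = 0.163113

Final: 0.163113


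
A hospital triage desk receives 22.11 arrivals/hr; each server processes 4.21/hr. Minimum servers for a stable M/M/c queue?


Stability requires cμ > λ ⇔ c > λ/μ.
λ/μ = 22.11/4.21 = 5.2518
Minimum integer c = ⌊5.2518⌋ + 1 = 6
Check: 6·4.21 = 25.26 > 22.11, while 5·4.21 = 21.05 ≤ 22.11

Final: 6 servers


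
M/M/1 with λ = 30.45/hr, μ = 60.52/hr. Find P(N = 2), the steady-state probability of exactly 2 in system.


ρ = 30.45/60.52 = 0.5031
P_n = (1−ρ)·ρ^n = (1 − 0.5031)·0.5031^2 = 0.4969·0.253149 = 0.125780

Final: 0.125780


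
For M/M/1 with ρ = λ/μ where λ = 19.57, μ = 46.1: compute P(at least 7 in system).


ρ = 19.57/46.1 = 0.4245
P(N ≥ n) = ρ^n = 0.4245^7 = 0.002484

Final: 0.002484


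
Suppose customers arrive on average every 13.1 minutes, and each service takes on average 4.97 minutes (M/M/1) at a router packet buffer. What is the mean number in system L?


λ = 60/13.1 = 4.5802 /hr
μ = 60/4.97 = 12.0724 /hr
ρ = λ/μ = 4.5802/12.0724 = 0.3794
L = ρ/(1−ρ) = 0.3794/0.6206 = 0.6113

Final: 0.6113


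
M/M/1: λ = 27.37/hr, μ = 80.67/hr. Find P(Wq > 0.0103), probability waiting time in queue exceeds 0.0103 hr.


ρ = 27.37/80.67 = 0.3393
P(Wq > t) = ρ·e^{−(μ−λ)t} = 0.3393·e^{−0.5490}
= 0.3393·0.577533 = 0.195947

Final: 0.195947


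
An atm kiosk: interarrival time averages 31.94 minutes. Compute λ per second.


λ = 1/(interarrival time) in consistent units.
1 second = 0.0166667 min, so λ = 0.0166667/31.94 = 0.0005218 per second

Final: 0.0005218 /sec


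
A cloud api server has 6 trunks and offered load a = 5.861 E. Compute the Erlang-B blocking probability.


B(c,a) = (a^c/c!) / Σ_{k=0}^{c} a^k/k!
a^6/6! = 56.298631
Σ terms (k=0..6): 1.00000 + 5.86100 + 17.17566 + 33.55552 + 49.16722 + 57.63381 + 56.29863 = 220.691840
B = 56.298631/220.691840 = 0.255101

Final: 0.255101


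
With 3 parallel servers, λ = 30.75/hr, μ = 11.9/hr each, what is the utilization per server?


ρ = λ/(cμ) = 30.75/(3·11.9) = 30.75/35.70 = 0.8613

Final: 0.8613


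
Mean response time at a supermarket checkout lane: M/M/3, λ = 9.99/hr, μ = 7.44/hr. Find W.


a = 1.3427; ρ = 0.4476; P₀ = 0.251597
Lq = P₀·a^c·ρ/(c!(1−ρ)²) = 0.14889
Wq = Lq/λ = 0.14889/9.99 = 0.01490 hr
W = Wq + 1/μ = 0.01490 + 0.13441 = 0.14931 hr

Final: 0.14931 hr


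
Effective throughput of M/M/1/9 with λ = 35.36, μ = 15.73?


ρ = 2.2479; P_K = (1−ρ)ρ^9/(1−ρ^10) = 0.555316
λ_eff = λ(1 − P_K) = 35.36·(1 − 0.555316) = 35.36·0.444684 = 15.7240 /hr

Final: 15.7240 /hr


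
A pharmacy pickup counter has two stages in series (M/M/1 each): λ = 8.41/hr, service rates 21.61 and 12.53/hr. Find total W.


Each node sees arrival rate λ = 8.41/hr (tandem ⇒ throughput preserved).
W₁ = 1/(μ₁−λ) = 1/(21.61−8.41) = 0.07576 hr
W₂ = 1/(μ₂−λ) = 1/(12.53−8.41) = 0.24272 hr
W_total = W₁ + W₂ = 0.07576 + 0.24272 = 0.31848 hr

Final: 0.31848 hr


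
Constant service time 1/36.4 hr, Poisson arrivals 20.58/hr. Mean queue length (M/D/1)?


ρ = 20.58/36.4 = 0.5654
M/D/1: Lq = ρ²/(2(1−ρ)) = 0.3197/(2·0.4346) = 0.36775

Final: 0.36775


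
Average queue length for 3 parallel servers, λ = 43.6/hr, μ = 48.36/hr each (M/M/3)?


a = λ/μ = 0.9016; ρ = a/3 = 0.3005
P₀ = 0.402803
Lq = P₀·a^c·ρ / (c!·(1−ρ)²) = 0.402803·0.73283·0.3005/(6·0.48927)
= 0.03022

Final: 0.03022


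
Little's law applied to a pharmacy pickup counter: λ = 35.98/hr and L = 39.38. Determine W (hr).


W = L/λ = 39.38/35.98 = 1.0945 hr

Final: 1.0945 hr


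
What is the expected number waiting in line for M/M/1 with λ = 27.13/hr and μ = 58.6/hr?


ρ = 27.13/58.6 = 0.4630
Lq = ρ²/(1−ρ) = 0.2143/0.5370 = 0.3991

Final: 0.3991


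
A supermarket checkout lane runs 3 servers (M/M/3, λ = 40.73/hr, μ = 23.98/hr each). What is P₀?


a = λ/μ = 40.73/23.98 = 1.6985; ρ = a/c = 0.5662
Σ_{k=0}^{2} a^k/k! (terms k=0..2) = 1.00000 + 1.69850 + 1.44245 = 4.14095
Tail: a^3/(3!(1−ρ)) = 4.90000/(6·0.4338) = 1.88244
P₀ = 1/(4.14095 + 1.88244) = 1/6.02339 = 0.166020

Final: 0.166020


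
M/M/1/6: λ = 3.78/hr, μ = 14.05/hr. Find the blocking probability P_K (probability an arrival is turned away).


ρ = λ/μ = 3.78/14.05 = 0.2690
P_K = (1−ρ)ρ^K/(1−ρ^(K+1)) = (0.7310·0.0003792)/(1 − 0.0001020)
= 0.0002772/0.999898 = 0.0002772

Final: 0.0002772


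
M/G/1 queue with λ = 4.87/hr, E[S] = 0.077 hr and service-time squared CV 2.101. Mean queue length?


ρ = λ·E[S] = 4.87·0.077 = 0.3750
Lq = ρ²(1+C_s²)/(2(1−ρ)) = 0.1406·(1+2.101)/(2·0.6250)
= 0.1406·3.1010/1.2500 = 0.34884

Final: 0.34884


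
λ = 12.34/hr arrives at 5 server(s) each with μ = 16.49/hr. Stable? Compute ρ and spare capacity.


Total capacity cμ = 5·16.49 = 82.45/hr
ρ = λ/(cμ) = 12.34/82.45 = 0.1497
Stable ⇔ ρ < 1: YES
Spare capacity = cμ − λ = 82.45 − 12.34 = 70.11/hr

Final: ρ = 0.1497; stable; margin = 70.11/hr


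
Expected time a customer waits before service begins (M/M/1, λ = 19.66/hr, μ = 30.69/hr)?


ρ = 19.66/30.69 = 0.6406
Wq = ρ/(μ−λ) = 0.6406/(30.69 − 19.66) = 0.6406/11.03 = 0.05808 hr

Final: 0.05808 hr


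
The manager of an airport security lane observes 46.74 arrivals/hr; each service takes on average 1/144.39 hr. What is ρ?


ρ = λ/μ = 46.74/144.39 = 0.3237

Final: 0.3237


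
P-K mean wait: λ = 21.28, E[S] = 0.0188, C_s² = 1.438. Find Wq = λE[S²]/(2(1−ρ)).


ρ = λ·E[S] = 21.28·0.0188 = 0.4001
E[S²] = E[S]²(1+C_s²) = 0.0188²·(1+1.438) = 0.0008617
Wq = λ·E[S²]/(2(1−ρ)) = 21.28·0.0008617/(2·0.5999) = 0.01528 hr

Final: 0.01528 hr


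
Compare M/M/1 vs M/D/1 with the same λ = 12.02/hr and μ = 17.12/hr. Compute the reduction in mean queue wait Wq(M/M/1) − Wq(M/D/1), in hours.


ρ = 12.02/17.12 = 0.7021
Wq(M/M/1) = ρ/(μ−λ) = 0.7021/5.10 = 0.13767 hr
Wq(M/D/1) = ρ/(2(μ−λ)) = 0.06883 hr
Savings = 0.13767 − 0.06883 = 0.06883 hr

Final: 0.06883 hr


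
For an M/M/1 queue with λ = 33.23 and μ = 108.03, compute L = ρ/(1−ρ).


ρ = λ/μ = 33.23/108.03 = 0.3076
L = ρ/(1−ρ) = 0.3076/(1 − 0.3076) = 0.3076/0.6924 = 0.4443

Final: 0.4443


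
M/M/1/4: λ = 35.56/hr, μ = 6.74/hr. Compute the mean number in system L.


ρ = 35.56/6.74 = 5.2760
L = ρ[1 − (K+1)ρ^K + Kρ^(K+1)] / [(1−ρ)(1−ρ^(K+1))]
Numerator: 5.2760·(1 − 5·774.831776 + 4·4087.984861) = 65837.601902
Denominator: (-4.2760)·(-4086.984861) = 17475.801735
L = 65837.601902/17475.801735 = 3.7674

Final: 3.7674


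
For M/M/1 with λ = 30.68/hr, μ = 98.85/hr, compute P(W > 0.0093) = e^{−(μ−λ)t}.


W ~ Exponential(μ−λ) for M/M/1.
μ − λ = 98.85 − 30.68 = 68.1700
P(W > t) = e^{−(μ−λ)t} = e^{−0.6340} = 0.530476

Final: 0.530476


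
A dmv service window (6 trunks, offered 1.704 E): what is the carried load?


B(6,1.704) = 0.006198 (Erlang-B)
Carried load = a(1 − B) = 1.704·(1 − 0.006198) = 1.704·0.993802 = 1.6934 E

Final: 1.6934 Erlangs


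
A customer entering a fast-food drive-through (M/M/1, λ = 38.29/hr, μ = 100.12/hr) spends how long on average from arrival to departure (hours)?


W = 1/(μ−λ) = 1/(100.12 − 38.29) = 1/61.83 = 0.01617 hr

Final: 0.01617 hr


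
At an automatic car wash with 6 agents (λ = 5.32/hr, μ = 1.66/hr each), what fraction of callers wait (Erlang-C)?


a = λ/μ = 3.2048; ρ = a/6 = 0.5341
P₀ = 0.039574 (from M/M/c formula)
C(c,a) = [a^c/(c!(1−ρ))]·P₀ = [1083.48091/(720·0.4659)]·0.039574
= 3.23021·0.039574 = 0.127831

Final: 0.127831


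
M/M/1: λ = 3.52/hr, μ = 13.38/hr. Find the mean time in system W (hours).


W = 1/(μ−λ) = 1/(13.38 − 3.52) = 1/9.86 = 0.1014 hr

Final: 0.1014 hr


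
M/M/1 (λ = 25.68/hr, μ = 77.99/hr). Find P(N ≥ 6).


ρ = 25.68/77.99 = 0.3293
P(N ≥ n) = ρ^n = 0.3293^6 = 0.001274

Final: 0.001274


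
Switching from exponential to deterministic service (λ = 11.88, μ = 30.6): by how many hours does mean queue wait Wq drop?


ρ = 11.88/30.6 = 0.3882
Wq(M/M/1) = ρ/(μ−λ) = 0.3882/18.72 = 0.02074 hr
Wq(M/D/1) = ρ/(2(μ−λ)) = 0.01037 hr
Savings = 0.02074 − 0.01037 = 0.01037 hr

Final: 0.01037 hr


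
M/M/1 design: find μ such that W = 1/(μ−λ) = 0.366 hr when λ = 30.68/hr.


W = 1/(μ−λ) ⇒ μ − λ = 1/W = 1/0.366 = 2.7322
μ = λ + 1/W = 30.68 + 2.7322 = 33.4122 per hr

Final: 33.4122 /hr


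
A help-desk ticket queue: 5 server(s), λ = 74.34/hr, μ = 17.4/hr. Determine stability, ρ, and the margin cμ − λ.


Total capacity cμ = 5·17.4 = 87.00/hr
ρ = λ/(cμ) = 74.34/87.00 = 0.8545
Stable ⇔ ρ < 1: YES
Spare capacity = cμ − λ = 87.00 − 74.34 = 12.66/hr

Final: ρ = 0.8545; stable; margin = 12.66/hr


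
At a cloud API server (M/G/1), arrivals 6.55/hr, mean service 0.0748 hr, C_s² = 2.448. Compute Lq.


ρ = λ·E[S] = 6.55·0.0748 = 0.4899
Lq = ρ²(1+C_s²)/(2(1−ρ)) = 0.2400·(1+2.448)/(2·0.5101)
= 0.2400·3.4480/1.0201 = 0.81134

Final: 0.81134


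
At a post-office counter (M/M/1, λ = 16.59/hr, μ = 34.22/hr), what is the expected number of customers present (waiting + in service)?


ρ = λ/μ = 16.59/34.22 = 0.4848
L = ρ/(1−ρ) = 0.4848/(1 − 0.4848) = 0.4848/0.5152 = 0.9410

Final: 0.9410


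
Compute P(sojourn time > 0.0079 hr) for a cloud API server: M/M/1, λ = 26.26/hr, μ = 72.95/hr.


W ~ Exponential(μ−λ) for M/M/1.
μ − λ = 72.95 − 26.26 = 46.6900
P(W > t) = e^{−(μ−λ)t} = e^{−0.3689} = 0.691528

Final: 0.691528


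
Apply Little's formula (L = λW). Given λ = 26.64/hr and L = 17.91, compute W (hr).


W = L/λ = 17.91/26.64 = 0.6723 hr

Final: 0.6723 hr


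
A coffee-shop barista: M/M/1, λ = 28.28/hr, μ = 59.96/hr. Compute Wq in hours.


ρ = 28.28/59.96 = 0.4716
Wq = ρ/(μ−λ) = 0.4716/(59.96 − 28.28) = 0.4716/31.68 = 0.01489 hr

Final: 0.01489 hr


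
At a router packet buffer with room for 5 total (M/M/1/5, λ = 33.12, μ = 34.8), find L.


ρ = 33.12/34.8 = 0.9517
L = ρ[1 − (K+1)ρ^K + Kρ^(K+1)] / [(1−ρ)(1−ρ^(K+1))]
Numerator: 0.9517·(1 − 6·0.780828 + 5·0.743133) = 0.029214
Denominator: (0.04828)·(0.256867) = 0.012400
L = 0.029214/0.012400 = 2.3559

Final: 2.3559


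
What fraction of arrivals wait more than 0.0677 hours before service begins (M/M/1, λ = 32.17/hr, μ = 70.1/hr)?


ρ = 32.17/70.1 = 0.4589
P(Wq > t) = ρ·e^{−(μ−λ)t} = 0.4589·e^{−2.5679}
= 0.4589·0.076699 = 0.035199

Final: 0.035199


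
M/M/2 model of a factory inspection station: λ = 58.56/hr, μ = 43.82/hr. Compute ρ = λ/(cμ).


ρ = λ/(cμ) = 58.56/(2·43.82) = 58.56/87.64 = 0.6682

Final: 0.6682


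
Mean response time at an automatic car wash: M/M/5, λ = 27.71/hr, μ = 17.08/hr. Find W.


a = 1.6224; ρ = 0.3245; P₀ = 0.196951
Lq = P₀·a^c·ρ/(c!(1−ρ)²) = 0.01312
Wq = Lq/λ = 0.01312/27.71 = 0.0004733 hr
W = Wq + 1/μ = 0.0004733 + 0.05855 = 0.05902 hr

Final: 0.05902 hr


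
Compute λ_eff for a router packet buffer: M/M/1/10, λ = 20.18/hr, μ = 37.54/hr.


ρ = 0.5376; P_K = (1−ρ)ρ^10/(1−ρ^11) = 0.0009328
λ_eff = λ(1 − P_K) = 20.18·(1 − 0.0009328) = 20.18·0.999067 = 20.1612 /hr

Final: 20.1612 /hr


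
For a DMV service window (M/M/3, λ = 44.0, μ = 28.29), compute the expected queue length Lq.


a = λ/μ = 1.5553; ρ = a/3 = 0.5184
P₀ = 0.197357
Lq = P₀·a^c·ρ / (c!·(1−ρ)²) = 0.197357·3.76235·0.5184/(6·0.23190)
= 0.27667

Final: 0.27667


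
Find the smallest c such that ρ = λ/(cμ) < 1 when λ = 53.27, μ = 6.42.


Stability requires cμ > λ ⇔ c > λ/μ.
λ/μ = 53.27/6.42 = 8.2975
Minimum integer c = ⌊8.2975⌋ + 1 = 9
Check: 9·6.42 = 57.78 > 53.27, while 8·6.42 = 51.36 ≤ 53.27

Final: 9 servers


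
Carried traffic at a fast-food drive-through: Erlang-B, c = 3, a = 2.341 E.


B(3,2.341) = 0.260145 (Erlang-B)
Carried load = a(1 − B) = 2.341·(1 − 0.260145) = 2.341·0.739855 = 1.7320 E

Final: 1.7320 Erlangs


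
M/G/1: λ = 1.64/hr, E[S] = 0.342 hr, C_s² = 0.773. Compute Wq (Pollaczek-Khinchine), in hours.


ρ = λ·E[S] = 1.64·0.342 = 0.5609
E[S²] = E[S]²(1+C_s²) = 0.342²·(1+0.773) = 0.207377
Wq = λ·E[S²]/(2(1−ρ)) = 1.64·0.207377/(2·0.4391) = 0.38725 hr

Final: 0.38725 hr


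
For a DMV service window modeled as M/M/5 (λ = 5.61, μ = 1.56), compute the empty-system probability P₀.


a = λ/μ = 5.61/1.56 = 3.5962; ρ = a/c = 0.7192
Σ_{k=0}^{4} a^k/k! (terms k=0..4) = 1.00000 + 3.59615 + 6.46616 + 7.75110 + 6.96854 = 25.78196
Tail: a^5/(5!(1−ρ)) = 601.43862/(120·0.2808) = 17.85092
P₀ = 1/(25.78196 + 17.85092) = 1/43.63288 = 0.022918

Final: 0.022918


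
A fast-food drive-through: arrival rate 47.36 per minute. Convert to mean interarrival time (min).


Mean interarrival time = 1/λ = 1/47.36 minute = 0.02111 minute
In minutes: 0.02111 × 1 = 0.02111 min

Final: 0.02111 min


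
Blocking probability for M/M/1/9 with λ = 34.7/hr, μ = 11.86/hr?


ρ = λ/μ = 34.7/11.86 = 2.9258
P_K = (1−ρ)ρ^K/(1−ρ^(K+1)) = (-1.9258·15710.972624)/(1 − 45967.179599)
= -30256.206975/-45966.179599 = 0.658228

Final: 0.658228


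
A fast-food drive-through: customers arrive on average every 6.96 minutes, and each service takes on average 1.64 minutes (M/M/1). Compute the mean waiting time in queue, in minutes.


λ = 60/6.96 = 8.6207 /hr
μ = 60/1.64 = 36.5854 /hr
ρ = λ/μ = 8.6207/36.5854 = 0.2356
Wq = ρ/(μ−λ) = 0.2356/(36.5854−8.6207) = 0.008426 hr
In minutes: 0.008426·60 = 0.5056 min

Final: 0.5056 min


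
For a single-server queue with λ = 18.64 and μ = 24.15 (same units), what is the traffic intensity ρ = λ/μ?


ρ = λ/μ = 18.64/24.15 = 0.7718

Final: 0.7718


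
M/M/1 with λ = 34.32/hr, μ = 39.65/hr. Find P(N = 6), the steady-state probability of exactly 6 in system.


ρ = 34.32/39.65 = 0.8656
P_n = (1−ρ)·ρ^n = (1 − 0.8656)·0.8656^6 = 0.1344·0.420557 = 0.056534

Final: 0.056534


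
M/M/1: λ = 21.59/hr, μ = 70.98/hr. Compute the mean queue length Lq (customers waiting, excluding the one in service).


ρ = 21.59/70.98 = 0.3042
Lq = ρ²/(1−ρ) = 0.09252/0.6958 = 0.1330

Final: 0.1330


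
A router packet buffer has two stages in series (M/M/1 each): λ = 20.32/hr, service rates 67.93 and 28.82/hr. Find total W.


Each node sees arrival rate λ = 20.32/hr (tandem ⇒ throughput preserved).
W₁ = 1/(μ₁−λ) = 1/(67.93−20.32) = 0.02100 hr
W₂ = 1/(μ₂−λ) = 1/(28.82−20.32) = 0.11765 hr
W_total = W₁ + W₂ = 0.02100 + 0.11765 = 0.13865 hr

Final: 0.13865 hr


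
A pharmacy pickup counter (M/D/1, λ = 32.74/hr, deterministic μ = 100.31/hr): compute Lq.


ρ = 32.74/100.31 = 0.3264
M/D/1: Lq = ρ²/(2(1−ρ)) = 0.1065/(2·0.6736) = 0.07907

Final: 0.07907


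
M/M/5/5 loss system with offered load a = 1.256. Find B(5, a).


B(c,a) = (a^c/c!) / Σ_{k=0}^{c} a^k/k!
a^5/5! = 0.026048
Σ terms (k=0..5): 1.00000 + 1.25600 + 0.78877 + 0.33023 + 0.10369 + 0.02605 = 3.504739
B = 0.026048/3.504739 = 0.007432

Final: 0.007432


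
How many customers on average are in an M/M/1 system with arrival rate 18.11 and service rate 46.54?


ρ = λ/μ = 18.11/46.54 = 0.3891
L = ρ/(1−ρ) = 0.3891/(1 − 0.3891) = 0.3891/0.6109 = 0.6370

Final: 0.6370


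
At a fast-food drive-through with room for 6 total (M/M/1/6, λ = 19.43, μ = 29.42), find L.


ρ = 19.43/29.42 = 0.6604
L = ρ[1 − (K+1)ρ^K + Kρ^(K+1)] / [(1−ρ)(1−ρ^(K+1))]
Numerator: 0.6604·(1 − 7·0.082981 + 6·0.054804) = 0.493974
Denominator: (0.3396)·(0.945196) = 0.320955
L = 0.493974/0.320955 = 1.5391

Final: 1.5391


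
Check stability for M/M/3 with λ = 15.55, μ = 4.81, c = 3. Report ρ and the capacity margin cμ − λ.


Total capacity cμ = 3·4.81 = 14.43/hr
ρ = λ/(cμ) = 15.55/14.43 = 1.0776
Stable ⇔ ρ < 1: NO
Spare capacity = cμ − λ = 14.43 − 15.55 = -1.12/hr

Final: ρ = 1.0776; unstable; margin = -1.12/hr


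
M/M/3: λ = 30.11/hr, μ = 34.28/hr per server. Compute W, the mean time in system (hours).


a = 0.8784; ρ = 0.2928; P₀ = 0.412574
Lq = P₀·a^c·ρ/(c!(1−ρ)²) = 0.02728
Wq = Lq/λ = 0.02728/30.11 = 0.0009059 hr
W = Wq + 1/μ = 0.0009059 + 0.02917 = 0.03008 hr

Final: 0.03008 hr


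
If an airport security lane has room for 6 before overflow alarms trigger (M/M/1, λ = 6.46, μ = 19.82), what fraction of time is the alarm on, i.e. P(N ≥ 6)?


ρ = 6.46/19.82 = 0.3259
P(N ≥ n) = ρ^n = 0.3259^6 = 0.001199

Final: 0.001199


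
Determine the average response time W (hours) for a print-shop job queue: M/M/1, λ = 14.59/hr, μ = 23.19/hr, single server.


W = 1/(μ−λ) = 1/(23.19 − 14.59) = 1/8.60 = 0.1163 hr

Final: 0.1163 hr


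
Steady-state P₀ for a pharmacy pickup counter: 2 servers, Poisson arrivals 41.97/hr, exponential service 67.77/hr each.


a = λ/μ = 41.97/67.77 = 0.6193; ρ = a/c = 0.3097
Σ_{k=0}^{1} a^k/k! (terms k=0..1) = 1.00000 + 0.61930 = 1.61930
Tail: a^2/(2!(1−ρ)) = 0.38353/(2·0.6903) = 0.27778
P₀ = 1/(1.61930 + 0.27778) = 1/1.89708 = 0.527125

Final: 0.527125


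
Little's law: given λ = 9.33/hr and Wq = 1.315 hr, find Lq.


Lq = λWq = 9.33·1.315 = 12.2690

Final: 12.2690


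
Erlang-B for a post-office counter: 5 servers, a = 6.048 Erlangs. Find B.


B(c,a) = (a^c/c!) / Σ_{k=0}^{c} a^k/k!
a^5/5! = 67.433805
Σ terms (k=0..5): 1.00000 + 6.04800 + 18.28915 + 36.87093 + 55.74885 + 67.43381 = 185.390734
B = 67.433805/185.390734 = 0.363739

Final: 0.363739


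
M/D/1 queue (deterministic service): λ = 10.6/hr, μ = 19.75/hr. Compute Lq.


ρ = 10.6/19.75 = 0.5367
M/D/1: Lq = ρ²/(2(1−ρ)) = 0.2881/(2·0.4633) = 0.31088

Final: 0.31088


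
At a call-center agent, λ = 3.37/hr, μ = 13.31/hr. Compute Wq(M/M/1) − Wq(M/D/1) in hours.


ρ = 3.37/13.31 = 0.2532
Wq(M/M/1) = ρ/(μ−λ) = 0.2532/9.94 = 0.02547 hr
Wq(M/D/1) = ρ/(2(μ−λ)) = 0.01274 hr
Savings = 0.02547 − 0.01274 = 0.01274 hr

Final: 0.01274 hr


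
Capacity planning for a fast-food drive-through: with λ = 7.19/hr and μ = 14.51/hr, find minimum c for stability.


Stability requires cμ > λ ⇔ c > λ/μ.
λ/μ = 7.19/14.51 = 0.4955
Minimum integer c = ⌊0.4955⌋ + 1 = 1
Check: 1·14.51 = 14.51 > 7.19, while 0·14.51 = 0.00 ≤ 7.19

Final: 1 servers


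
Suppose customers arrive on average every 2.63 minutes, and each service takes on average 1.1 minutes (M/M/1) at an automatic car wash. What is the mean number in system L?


λ = 60/2.63 = 22.8137 /hr
μ = 60/1.1 = 54.5455 /hr
ρ = λ/μ = 22.8137/54.5455 = 0.4183
L = ρ/(1−ρ) = 0.4183/0.5817 = 0.7190

Final: 0.7190


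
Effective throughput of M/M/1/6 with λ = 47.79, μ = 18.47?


ρ = 2.5874; P_K = (1−ρ)ρ^6/(1−ρ^7) = 0.614309
λ_eff = λ(1 − P_K) = 47.79·(1 − 0.614309) = 47.79·0.385691 = 18.4322 /hr

Final: 18.4322 /hr


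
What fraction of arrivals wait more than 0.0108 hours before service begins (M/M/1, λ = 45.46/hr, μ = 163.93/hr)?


ρ = 45.46/163.93 = 0.2773
P(Wq > t) = ρ·e^{−(μ−λ)t} = 0.2773·e^{−1.2795}
= 0.2773·0.278183 = 0.077144

Final: 0.077144


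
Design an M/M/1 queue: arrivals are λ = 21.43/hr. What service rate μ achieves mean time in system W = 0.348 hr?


W = 1/(μ−λ) ⇒ μ − λ = 1/W = 1/0.348 = 2.8736
μ = λ + 1/W = 21.43 + 2.8736 = 24.3036 per hr

Final: 24.3036 /hr


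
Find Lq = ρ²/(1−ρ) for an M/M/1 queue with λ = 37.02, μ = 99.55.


ρ = 37.02/99.55 = 0.3719
Lq = ρ²/(1−ρ) = 0.1383/0.6281 = 0.2202

Final: 0.2202


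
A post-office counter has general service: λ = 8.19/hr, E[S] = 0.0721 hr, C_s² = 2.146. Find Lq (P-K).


ρ = λ·E[S] = 8.19·0.0721 = 0.5905
Lq = ρ²(1+C_s²)/(2(1−ρ)) = 0.3487·(1+2.146)/(2·0.4095)
= 0.3487·3.1460/0.8190 = 1.33941

Final: 1.33941


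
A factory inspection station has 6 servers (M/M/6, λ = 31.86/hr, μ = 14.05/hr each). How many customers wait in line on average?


a = λ/μ = 2.2676; ρ = a/6 = 0.3779
P₀ = 0.103232
Lq = P₀·a^c·ρ / (c!·(1−ρ)²) = 0.103232·135.96173·0.3779/(720·0.38696)
= 0.01904

Final: 0.01904


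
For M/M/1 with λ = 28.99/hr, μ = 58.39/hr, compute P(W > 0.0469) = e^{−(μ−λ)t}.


W ~ Exponential(μ−λ) for M/M/1.
μ − λ = 58.39 − 28.99 = 29.4000
P(W > t) = e^{−(μ−λ)t} = e^{−1.3789} = 0.251866

Final: 0.251866


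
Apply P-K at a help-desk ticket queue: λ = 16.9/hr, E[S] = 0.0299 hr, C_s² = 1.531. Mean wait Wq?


ρ = λ·E[S] = 16.9·0.0299 = 0.5053
E[S²] = E[S]²(1+C_s²) = 0.0299²·(1+1.531) = 0.002263
Wq = λ·E[S²]/(2(1−ρ)) = 16.9·0.002263/(2·0.4947) = 0.03865 hr

Final: 0.03865 hr


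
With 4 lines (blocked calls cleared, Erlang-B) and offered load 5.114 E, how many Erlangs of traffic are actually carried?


B(4,5.114) = 0.407243 (Erlang-B)
Carried load = a(1 − B) = 5.114·(1 − 0.407243) = 5.114·0.592757 = 3.0314 E

Final: 3.0314 Erlangs


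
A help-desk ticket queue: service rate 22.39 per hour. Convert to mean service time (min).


Mean service time = 1/μ = 1/22.39 hour = 0.04466 hour
In minutes: 0.04466 × 60 = 2.6798 min

Final: 2.6798 min


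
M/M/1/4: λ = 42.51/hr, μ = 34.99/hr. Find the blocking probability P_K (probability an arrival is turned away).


ρ = λ/μ = 42.51/34.99 = 1.2149
P_K = (1−ρ)ρ^K/(1−ρ^(K+1)) = (-0.2149·2.178656)/(1 − 2.646890)
= -0.468234/-1.646890 = 0.284314

Final: 0.284314


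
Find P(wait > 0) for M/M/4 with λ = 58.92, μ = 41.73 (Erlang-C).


a = λ/μ = 1.4119; ρ = a/4 = 0.3530
P₀ = 0.241910 (from M/M/c formula)
C(c,a) = [a^c/(c!(1−ρ))]·P₀ = [3.97427/(24·0.6470)]·0.241910
= 0.25594·0.241910 = 0.061913

Final: 0.061913


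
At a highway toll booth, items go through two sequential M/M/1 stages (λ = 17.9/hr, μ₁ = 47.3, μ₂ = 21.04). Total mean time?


Each node sees arrival rate λ = 17.9/hr (tandem ⇒ throughput preserved).
W₁ = 1/(μ₁−λ) = 1/(47.3−17.9) = 0.03401 hr
W₂ = 1/(μ₂−λ) = 1/(21.04−17.9) = 0.31847 hr
W_total = W₁ + W₂ = 0.03401 + 0.31847 = 0.35248 hr

Final: 0.35248 hr


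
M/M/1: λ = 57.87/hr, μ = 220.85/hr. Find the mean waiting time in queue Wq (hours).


ρ = 57.87/220.85 = 0.2620
Wq = ρ/(μ−λ) = 0.2620/(220.85 − 57.87) = 0.2620/162.98 = 0.001608 hr

Final: 0.001608 hr


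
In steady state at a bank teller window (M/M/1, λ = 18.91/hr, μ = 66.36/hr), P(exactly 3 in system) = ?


ρ = 18.91/66.36 = 0.2850
P_n = (1−ρ)·ρ^n = (1 − 0.2850)·0.2850^3 = 0.7150·0.023140 = 0.016546

Final: 0.016546


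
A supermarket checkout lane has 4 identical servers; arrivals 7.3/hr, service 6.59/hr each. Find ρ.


ρ = λ/(cμ) = 7.3/(4·6.59) = 7.3/26.36 = 0.2769

Final: 0.2769


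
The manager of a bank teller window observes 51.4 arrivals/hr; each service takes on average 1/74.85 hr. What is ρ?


ρ = λ/μ = 51.4/74.85 = 0.6867

Final: 0.6867


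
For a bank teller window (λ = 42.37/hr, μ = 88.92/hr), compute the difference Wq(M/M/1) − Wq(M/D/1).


ρ = 42.37/88.92 = 0.4765
Wq(M/M/1) = ρ/(μ−λ) = 0.4765/46.55 = 0.01024 hr
Wq(M/D/1) = ρ/(2(μ−λ)) = 0.005118 hr
Savings = 0.01024 − 0.005118 = 0.005118 hr

Final: 0.005118 hr


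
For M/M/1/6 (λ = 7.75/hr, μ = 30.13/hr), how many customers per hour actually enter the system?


ρ = 0.2572; P_K = (1−ρ)ρ^6/(1−ρ^7) = 0.0002151
λ_eff = λ(1 − P_K) = 7.75·(1 − 0.0002151) = 7.75·0.999785 = 7.7483 /hr

Final: 7.7483 /hr


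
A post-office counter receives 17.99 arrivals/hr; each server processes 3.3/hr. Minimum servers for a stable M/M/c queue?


Stability requires cμ > λ ⇔ c > λ/μ.
λ/μ = 17.99/3.3 = 5.4515
Minimum integer c = ⌊5.4515⌋ + 1 = 6
Check: 6·3.3 = 19.80 > 17.99, while 5·3.3 = 16.50 ≤ 17.99

Final: 6 servers


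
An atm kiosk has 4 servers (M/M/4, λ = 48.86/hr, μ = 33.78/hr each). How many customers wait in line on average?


a = λ/μ = 1.4464; ρ = a/4 = 0.3616
P₀ = 0.233508
Lq = P₀·a^c·ρ / (c!·(1−ρ)²) = 0.233508·4.37699·0.3616/(24·0.40755)
= 0.03779

Final: 0.03779


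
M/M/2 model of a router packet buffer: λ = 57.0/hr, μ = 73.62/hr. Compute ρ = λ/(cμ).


ρ = λ/(cμ) = 57.0/(2·73.62) = 57.0/147.24 = 0.3871

Final: 0.3871


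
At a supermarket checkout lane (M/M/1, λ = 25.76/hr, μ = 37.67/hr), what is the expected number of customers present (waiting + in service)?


ρ = λ/μ = 25.76/37.67 = 0.6838
L = ρ/(1−ρ) = 0.6838/(1 − 0.6838) = 0.6838/0.3162 = 2.1629

Final: 2.1629


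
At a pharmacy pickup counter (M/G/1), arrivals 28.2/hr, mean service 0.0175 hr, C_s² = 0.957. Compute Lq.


ρ = λ·E[S] = 28.2·0.0175 = 0.4935
Lq = ρ²(1+C_s²)/(2(1−ρ)) = 0.2435·(1+0.957)/(2·0.5065)
= 0.2435·1.9570/1.0130 = 0.47050

Final: 0.47050


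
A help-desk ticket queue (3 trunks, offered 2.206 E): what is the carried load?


B(3,2.206) = 0.240862 (Erlang-B)
Carried load = a(1 − B) = 2.206·(1 − 0.240862) = 2.206·0.759138 = 1.6747 E

Final: 1.6747 Erlangs


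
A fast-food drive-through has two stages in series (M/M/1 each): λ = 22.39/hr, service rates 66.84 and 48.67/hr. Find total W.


Each node sees arrival rate λ = 22.39/hr (tandem ⇒ throughput preserved).
W₁ = 1/(μ₁−λ) = 1/(66.84−22.39) = 0.02250 hr
W₂ = 1/(μ₂−λ) = 1/(48.67−22.39) = 0.03805 hr
W_total = W₁ + W₂ = 0.02250 + 0.03805 = 0.06055 hr

Final: 0.06055 hr


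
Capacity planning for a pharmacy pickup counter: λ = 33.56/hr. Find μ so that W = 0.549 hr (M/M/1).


W = 1/(μ−λ) ⇒ μ − λ = 1/W = 1/0.549 = 1.8215
μ = λ + 1/W = 33.56 + 1.8215 = 35.3815 per hr

Final: 35.3815 /hr


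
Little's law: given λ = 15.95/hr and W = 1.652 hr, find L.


L = λW = 15.95·1.652 = 26.3494

Final: 26.3494


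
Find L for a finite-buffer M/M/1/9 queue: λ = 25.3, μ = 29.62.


ρ = 25.3/29.62 = 0.8542
L = ρ[1 − (K+1)ρ^K + Kρ^(K+1)] / [(1−ρ)(1−ρ^(K+1))]
Numerator: 0.8542·(1 − 10·0.242002 + 9·0.206707) = 0.376117
Denominator: (0.1458)·(0.793293) = 0.115700
L = 0.376117/0.115700 = 3.2508

Final: 3.2508


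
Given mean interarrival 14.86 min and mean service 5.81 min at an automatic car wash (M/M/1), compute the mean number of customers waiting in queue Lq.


λ = 60/14.86 = 4.0377 /hr
μ = 60/5.81 = 10.3270 /hr
ρ = λ/μ = 4.0377/10.3270 = 0.3910
Lq = ρ²/(1−ρ) = 0.1529/0.6090 = 0.2510

Final: 0.2510


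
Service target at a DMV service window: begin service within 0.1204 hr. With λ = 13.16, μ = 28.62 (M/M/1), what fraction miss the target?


ρ = 13.16/28.62 = 0.4598
P(Wq > t) = ρ·e^{−(μ−λ)t} = 0.4598·e^{−1.8614}
= 0.4598·0.155457 = 0.071482

Final: 0.071482


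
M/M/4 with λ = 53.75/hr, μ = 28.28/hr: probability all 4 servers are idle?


a = λ/μ = 53.75/28.28 = 1.9006; ρ = a/c = 0.4752
Σ_{k=0}^{3} a^k/k! (terms k=0..3) = 1.00000 + 1.90064 + 1.80621 + 1.14432 = 5.85116
Tail: a^4/(4!(1−ρ)) = 13.04957/(24·0.5248) = 1.03599
P₀ = 1/(5.85116 + 1.03599) = 1/6.88716 = 0.145198

Final: 0.145198


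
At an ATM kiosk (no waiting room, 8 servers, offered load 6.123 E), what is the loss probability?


B(c,a) = (a^c/c!) / Σ_{k=0}^{c} a^k/k!
a^8/8! = 48.999715
Σ terms (k=0..8): 1.00000 + 6.12300 + 18.74556 + 38.25970 + 58.56603 + 71.71996 + 73.19022 + 64.02053 + 48.99971 = 380.624723
B = 48.999715/380.624723 = 0.128735

Final: 0.128735


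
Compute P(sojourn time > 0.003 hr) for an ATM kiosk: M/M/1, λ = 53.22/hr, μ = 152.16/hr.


W ~ Exponential(μ−λ) for M/M/1.
μ − λ = 152.16 − 53.22 = 98.9400
P(W > t) = e^{−(μ−λ)t} = e^{−0.2968} = 0.743178

Final: 0.743178


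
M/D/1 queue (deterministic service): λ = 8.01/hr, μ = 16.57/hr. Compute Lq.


ρ = 8.01/16.57 = 0.4834
M/D/1: Lq = ρ²/(2(1−ρ)) = 0.2337/(2·0.5166) = 0.22617

Final: 0.22617


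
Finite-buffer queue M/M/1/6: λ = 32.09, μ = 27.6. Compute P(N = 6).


ρ = λ/μ = 32.09/27.6 = 1.1627
P_K = (1−ρ)ρ^K/(1−ρ^(K+1)) = (-0.1627·2.470380)/(1 − 2.872265)
= -0.401884/-1.872265 = 0.214651

Final: 0.214651


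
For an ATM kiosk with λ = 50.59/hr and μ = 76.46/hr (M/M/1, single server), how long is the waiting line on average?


ρ = 50.59/76.46 = 0.6617
Lq = ρ²/(1−ρ) = 0.4378/0.3383 = 1.2939

Final: 1.2939


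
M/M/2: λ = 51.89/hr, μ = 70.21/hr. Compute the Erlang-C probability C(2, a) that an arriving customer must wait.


a = λ/μ = 0.7391; ρ = a/2 = 0.3695
P₀ = 0.460350 (from M/M/c formula)
C(c,a) = [a^c/(c!(1−ρ))]·P₀ = [0.54622/(2·0.6305)]·0.460350
= 0.43319·0.460350 = 0.199419

Final: 0.199419


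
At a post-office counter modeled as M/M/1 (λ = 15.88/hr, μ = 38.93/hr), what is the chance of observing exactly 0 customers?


ρ = 15.88/38.93 = 0.4079
P_n = (1−ρ)·ρ^n = (1 − 0.4079)·0.4079^0 = 0.5921·1.000000 = 0.592088

Final: 0.592088


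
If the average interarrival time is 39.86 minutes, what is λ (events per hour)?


λ = 1/(interarrival time) in consistent units.
1 hour = 60 min, so λ = 60/39.86 = 1.5053 per hour

Final: 1.5053 /hr


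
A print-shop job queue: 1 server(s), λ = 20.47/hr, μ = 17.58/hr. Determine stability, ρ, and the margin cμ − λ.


Total capacity cμ = 1·17.58 = 17.58/hr
ρ = λ/(cμ) = 20.47/17.58 = 1.1644
Stable ⇔ ρ < 1: NO
Spare capacity = cμ − λ = 17.58 − 20.47 = -2.89/hr

Final: ρ = 1.1644; unstable; margin = -2.89/hr


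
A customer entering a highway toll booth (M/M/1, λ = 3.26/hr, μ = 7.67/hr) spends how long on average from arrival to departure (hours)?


W = 1/(μ−λ) = 1/(7.67 − 3.26) = 1/4.41 = 0.2268 hr

Final: 0.2268 hr


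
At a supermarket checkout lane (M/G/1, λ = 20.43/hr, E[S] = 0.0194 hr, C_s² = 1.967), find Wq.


ρ = λ·E[S] = 20.43·0.0194 = 0.3963
E[S²] = E[S]²(1+C_s²) = 0.0194²·(1+1.967) = 0.001117
Wq = λ·E[S²]/(2(1−ρ)) = 20.43·0.001117/(2·0.6037) = 0.01890 hr

Final: 0.01890 hr


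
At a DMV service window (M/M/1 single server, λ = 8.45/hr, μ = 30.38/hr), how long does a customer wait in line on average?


ρ = 8.45/30.38 = 0.2781
Wq = ρ/(μ−λ) = 0.2781/(30.38 − 8.45) = 0.2781/21.93 = 0.01268 hr

Final: 0.01268 hr


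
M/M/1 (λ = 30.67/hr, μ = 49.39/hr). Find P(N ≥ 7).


ρ = 30.67/49.39 = 0.6210
P(N ≥ n) = ρ^n = 0.6210^7 = 0.035606

Final: 0.035606


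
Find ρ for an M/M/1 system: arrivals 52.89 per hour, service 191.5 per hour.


ρ = λ/μ = 52.89/191.5 = 0.2762

Final: 0.2762


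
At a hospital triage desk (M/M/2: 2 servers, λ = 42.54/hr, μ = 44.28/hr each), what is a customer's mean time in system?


a = 0.9607; ρ = 0.4804; P₀ = 0.351030
Lq = P₀·a^c·ρ/(c!(1−ρ)²) = 0.28816
Wq = Lq/λ = 0.28816/42.54 = 0.006774 hr
W = Wq + 1/μ = 0.006774 + 0.02258 = 0.02936 hr

Final: 0.02936 hr


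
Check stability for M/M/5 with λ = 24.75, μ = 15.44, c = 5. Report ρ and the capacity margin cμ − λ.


Total capacity cμ = 5·15.44 = 77.20/hr
ρ = λ/(cμ) = 24.75/77.20 = 0.3206
Stable ⇔ ρ < 1: YES
Spare capacity = cμ − λ = 77.20 − 24.75 = 52.45/hr

Final: ρ = 0.3206; stable; margin = 52.45/hr


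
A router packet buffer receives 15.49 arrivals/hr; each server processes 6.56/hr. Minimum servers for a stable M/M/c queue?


Stability requires cμ > λ ⇔ c > λ/μ.
λ/μ = 15.49/6.56 = 2.3613
Minimum integer c = ⌊2.3613⌋ + 1 = 3
Check: 3·6.56 = 19.68 > 15.49, while 2·6.56 = 13.12 ≤ 15.49

Final: 3 servers
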